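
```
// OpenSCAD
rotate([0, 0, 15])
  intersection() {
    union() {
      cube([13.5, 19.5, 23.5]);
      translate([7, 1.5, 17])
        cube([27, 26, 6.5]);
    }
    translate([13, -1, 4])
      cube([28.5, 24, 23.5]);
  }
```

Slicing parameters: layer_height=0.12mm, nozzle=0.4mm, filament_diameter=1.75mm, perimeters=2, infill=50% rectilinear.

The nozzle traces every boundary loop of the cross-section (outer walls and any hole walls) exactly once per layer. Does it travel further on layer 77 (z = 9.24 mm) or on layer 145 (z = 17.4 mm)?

layer 145 (z = 17.4 mm)

Layer 77 (z = 9.24): the cube (footprint 13.5×19.5) is included at this height (perimeter 66.00 mm); the cube at (7, 1.5) is not intersected at this z (z outside [17, 23.5]); Merging all regions: only the 13.5×19.5 cube is present, so the union is just that shape — boundary = 66.00 mm; the cube at (13, -1) (footprint 28.5×24) is included at this height (perimeter 105.00 mm); Taking the intersection: the 28.5×24 cube at (13, -1) partially overlaps that combined region; clipping to the common part keeps 9.75 mm² — boundary = 40.00 mm; (whole slice rotated 15° about Z — lengths, areas and connectivity unchanged). So its perimeter = 40.00 mm. Layer 145 (z = 17.4): the 13.5×19.5 cube contributes its full rectangle (perimeter 66.00 mm); the cube at (7, 1.5) (footprint 27×26) is included at this height (perimeter 106.00 mm); Combining (union): the regions partially overlap (shared area 117.00 mm²), so the edge portions inside another operand are dropped and the merged outline is re-measured after clipping — boundary = 123.00 mm; the cube at (13, -1) (footprint 28.5×24) is included at this height (perimeter 105.00 mm); Keeping only the common overlap: the 28.5×24 cube at (13, -1) partially overlaps the result so far; clipping to the common part keeps 452.25 mm² — boundary = 88.00 mm; (rotated 15° about Z; rotation is an isometry so areas/perimeters/island counts are preserved). So its perimeter = 88.00 mm. Layer 145 is larger (88.00 vs 40.00 mm).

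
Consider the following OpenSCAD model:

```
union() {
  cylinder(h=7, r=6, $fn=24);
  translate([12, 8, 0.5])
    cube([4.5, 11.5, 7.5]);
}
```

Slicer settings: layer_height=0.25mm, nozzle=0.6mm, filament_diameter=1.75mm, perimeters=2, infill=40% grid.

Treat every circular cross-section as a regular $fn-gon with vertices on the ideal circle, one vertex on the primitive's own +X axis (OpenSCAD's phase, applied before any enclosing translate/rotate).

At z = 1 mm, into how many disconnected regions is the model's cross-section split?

2

At z = 1 mm: the r=6 cylinder contributes a regular 24-gon of circumradius 6; the 4.5×11.5 cube at (12, 8) contributes its full rectangle; Combining (union): the 2 present regions are separate (no shared area or edge), so areas and boundary lengths simply add and each stays a separate island — 2 connected regions. The result has 2 disconnected regions.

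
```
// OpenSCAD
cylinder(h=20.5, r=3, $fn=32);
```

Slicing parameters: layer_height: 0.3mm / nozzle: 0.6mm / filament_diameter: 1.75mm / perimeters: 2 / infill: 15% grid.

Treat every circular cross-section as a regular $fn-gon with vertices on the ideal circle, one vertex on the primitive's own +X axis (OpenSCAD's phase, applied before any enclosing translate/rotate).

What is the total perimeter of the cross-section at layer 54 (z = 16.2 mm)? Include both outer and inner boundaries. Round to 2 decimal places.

At z = 16.2 mm: the cylinder: section is a regular 32-gon, circumradius r=3 (perimeter = 2·32·3.000·sin(180°/32) = 18.82 mm). Overall, the cross-section is a single solid region. Total boundary length (outer) = 18.82 mm.

18.82 mm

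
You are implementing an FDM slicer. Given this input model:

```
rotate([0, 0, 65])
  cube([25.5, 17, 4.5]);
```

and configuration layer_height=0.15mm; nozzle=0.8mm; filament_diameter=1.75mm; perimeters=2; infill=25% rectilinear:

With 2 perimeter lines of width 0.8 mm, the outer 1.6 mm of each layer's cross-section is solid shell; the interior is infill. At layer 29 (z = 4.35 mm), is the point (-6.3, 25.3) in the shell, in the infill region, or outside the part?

shell

At z = 4.35 mm: the cube is present — its section is the full 25.5×17 rectangle; (whole slice rotated 65° about Z — lengths, areas and connectivity unchanged). Overall, the cross-section is a single solid region. Undo the 65° rotation: the query point maps to (20.267, 16.402) in the un-rotated model frame. The nearest boundary edge runs (25.50, 17.00)→(0.00, 17.00); distance from the point to it = 0.60 mm. The point is inside the cross-section, 0.60 mm from the nearest boundary — within the 1.6 mm shell band (2 × 0.8).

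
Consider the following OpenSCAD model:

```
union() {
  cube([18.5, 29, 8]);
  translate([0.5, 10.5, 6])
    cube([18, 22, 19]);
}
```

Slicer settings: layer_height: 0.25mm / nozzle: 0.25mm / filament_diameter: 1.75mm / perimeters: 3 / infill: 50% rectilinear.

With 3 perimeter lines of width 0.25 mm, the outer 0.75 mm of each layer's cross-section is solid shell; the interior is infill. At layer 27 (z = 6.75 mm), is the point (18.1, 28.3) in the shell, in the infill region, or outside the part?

At z = 6.75 mm: the cube (footprint 18.5×29) is included at this height; the cube at (0.5, 10.5) is present — its section is the full 18×22 rectangle; Merging all regions: the regions partially overlap (shared area 333.00 mm²), so overlapping operands fuse into one piece — 1 connected region. Overall, the cross-section is a single solid region. The nearest boundary edge runs (18.50, 29.00)→(18.50, 10.50); distance from the point to it = 0.40 mm. The point is inside the cross-section, 0.40 mm from the nearest boundary — within the 0.75 mm shell band (3 × 0.25).

shell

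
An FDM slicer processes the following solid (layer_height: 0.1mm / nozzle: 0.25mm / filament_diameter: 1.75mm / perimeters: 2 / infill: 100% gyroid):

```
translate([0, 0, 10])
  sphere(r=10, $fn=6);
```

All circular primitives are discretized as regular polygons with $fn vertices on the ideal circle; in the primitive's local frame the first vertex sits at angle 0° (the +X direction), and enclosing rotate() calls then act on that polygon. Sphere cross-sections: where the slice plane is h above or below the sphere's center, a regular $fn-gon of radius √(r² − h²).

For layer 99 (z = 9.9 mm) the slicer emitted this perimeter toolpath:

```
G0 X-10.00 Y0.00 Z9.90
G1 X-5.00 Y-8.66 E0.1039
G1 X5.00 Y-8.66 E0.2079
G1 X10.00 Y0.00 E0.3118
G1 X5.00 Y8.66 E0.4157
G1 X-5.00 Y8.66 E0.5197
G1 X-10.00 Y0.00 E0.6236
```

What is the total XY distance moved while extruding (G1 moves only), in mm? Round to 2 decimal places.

60.00 mm

Sum the Euclidean lengths of each G1 segment: total = 60.00 mm.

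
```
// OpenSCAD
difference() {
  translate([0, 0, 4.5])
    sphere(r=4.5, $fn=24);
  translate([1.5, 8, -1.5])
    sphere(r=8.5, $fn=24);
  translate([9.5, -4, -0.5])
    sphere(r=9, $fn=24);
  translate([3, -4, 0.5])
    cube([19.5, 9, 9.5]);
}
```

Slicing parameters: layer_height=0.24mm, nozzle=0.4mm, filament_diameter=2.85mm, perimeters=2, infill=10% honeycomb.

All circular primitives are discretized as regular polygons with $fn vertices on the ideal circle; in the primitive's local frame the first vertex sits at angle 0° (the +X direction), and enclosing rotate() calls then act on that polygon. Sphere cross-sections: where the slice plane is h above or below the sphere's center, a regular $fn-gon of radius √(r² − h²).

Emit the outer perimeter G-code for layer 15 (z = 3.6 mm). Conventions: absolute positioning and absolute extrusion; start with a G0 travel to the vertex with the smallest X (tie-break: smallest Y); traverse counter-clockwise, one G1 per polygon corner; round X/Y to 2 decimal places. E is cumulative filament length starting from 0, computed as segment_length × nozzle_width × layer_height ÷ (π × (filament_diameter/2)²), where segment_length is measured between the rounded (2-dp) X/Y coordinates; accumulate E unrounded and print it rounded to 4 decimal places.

At z = 3.6 mm: the r=4.5 sphere contributes a regular 24-gon of circumradius √(4.5²−0.9²) = 4.409; the sphere at (1.5, 8): section is a regular 24-gon, circumradius = √(r²−h²) = √(8.5²−5.1²) = 6.800; the r=9 sphere at (9.5, -4) contributes a regular 24-gon of circumradius √(9²−4.1²) = 8.012; the cube at (3, -4) (footprint 19.5×9) is included at this height; Subtracting the remaining from the first: starting from the r=4.5 sphere, the r=8.5 sphere at (1.5, 8) partially overlaps it — only the 15.19 mm² overlap (of its 143.61 mm²) is removed, clipping the outline; the r=9 sphere at (9.5, -4) partially overlaps it — only the 8.92 mm² overlap (of its 199.36 mm²) is removed, clipping the outline; the 19.5×9 cube at (3, -4) partially overlaps it — only the 0.32 mm² overlap (of its 175.50 mm²) is removed, clipping the outline — 1 connected region. The outline is a single polygon with 20 vertices. Extrusion per mm of travel: 0.4 × 0.24 / (π × 1.425²) = 0.015048. Accumulating E over each segment gives final E = 0.3660.

G0 X-4.41 Y0.00 Z3.60
G1 X-4.26 Y-1.14 E0.0173
G1 X-3.82 Y-2.20 E0.0346
G1 X-3.12 Y-3.12 E0.0520
G1 X-2.20 Y-3.82 E0.0694
G1 X-1.14 Y-4.26 E0.0866
G1 X0.00 Y-4.41 E0.1039
G1 X1.14 Y-4.26 E0.1212
G1 X1.50 Y-4.11 E0.1271
G1 X1.49 Y-4.00 E0.1288
G1 X1.76 Y-1.93 E0.1602
G1 X2.56 Y0.01 E0.1918
G1 X3.00 Y0.58 E0.2026
G1 X3.00 Y1.40 E0.2149
G1 X1.50 Y1.20 E0.2377
G1 X-0.26 Y1.43 E0.2644
G1 X-1.90 Y2.11 E0.2911
G1 X-3.15 Y3.07 E0.3149
G1 X-3.82 Y2.20 E0.3314
G1 X-4.26 Y1.14 E0.3487
G1 X-4.41 Y0.00 E0.3660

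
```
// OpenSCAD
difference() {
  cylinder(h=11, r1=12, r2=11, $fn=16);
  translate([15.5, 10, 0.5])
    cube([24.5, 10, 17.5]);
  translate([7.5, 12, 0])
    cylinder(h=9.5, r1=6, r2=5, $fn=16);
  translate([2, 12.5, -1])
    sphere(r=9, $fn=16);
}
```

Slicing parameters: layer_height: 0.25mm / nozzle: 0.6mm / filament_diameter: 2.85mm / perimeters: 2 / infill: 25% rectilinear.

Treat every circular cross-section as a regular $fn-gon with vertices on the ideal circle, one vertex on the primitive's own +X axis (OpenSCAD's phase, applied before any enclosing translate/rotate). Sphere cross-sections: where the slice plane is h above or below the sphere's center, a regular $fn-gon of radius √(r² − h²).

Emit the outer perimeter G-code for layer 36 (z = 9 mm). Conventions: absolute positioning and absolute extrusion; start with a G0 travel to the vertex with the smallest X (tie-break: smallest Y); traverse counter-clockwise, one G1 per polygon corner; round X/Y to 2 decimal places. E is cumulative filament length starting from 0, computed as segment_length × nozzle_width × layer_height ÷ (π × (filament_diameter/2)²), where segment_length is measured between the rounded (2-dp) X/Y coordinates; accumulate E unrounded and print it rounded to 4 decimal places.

G0 X-11.18 Y0.00 Z9.00
G1 X-10.33 Y-4.28 E0.1026
G1 X-7.91 Y-7.91 E0.2052
G1 X-4.28 Y-10.33 E0.3078
G1 X0.00 Y-11.18 E0.4104
G1 X4.28 Y-10.33 E0.5130
G1 X7.91 Y-7.91 E0.6155
G1 X10.33 Y-4.28 E0.7181
G1 X11.18 Y0.00 E0.8207
G1 X10.33 Y4.28 E0.9233
G1 X8.42 Y7.13 E1.0040
G1 X7.50 Y6.95 E1.0260
G1 X5.57 Y7.33 E1.0723
G1 X3.93 Y8.43 E1.1187
G1 X2.83 Y10.07 E1.1652
G1 X2.72 Y10.64 E1.1788
G1 X0.00 Y11.18 E1.2440
G1 X-4.28 Y10.33 E1.3466
G1 X-7.91 Y7.91 E1.4492
G1 X-10.33 Y4.28 E1.5518
G1 X-11.18 Y0.00 E1.6544

At z = 9 mm: the cone: at t=0.818 of its height the radius interpolates to r₁+(r₂−r₁)t = 11.182, giving a regular 16-gon of that circumradius; the 24.5×10 cube at (15.5, 10) contributes its full rectangle; the cone at (7.5, 12) contributes a regular 16-gon of circumradius 5.053 (interpolated between r1=6 and r2=5 at t=0.947); the sphere at (2, 12.5) is not intersected at this z (|z−center|=10.000 > r=9); After the difference (first − rest): starting from the cone, the 24.5×10 cube at (15.5, 10) misses the remaining region (no effect); the cone at (7.5, 12) partially overlaps it — only the 8.81 mm² overlap (of its 78.16 mm²) is removed, clipping the outline — 1 connected region. The outline is a single polygon with 20 vertices. Extrusion per mm of travel: 0.6 × 0.25 / (π × 1.425²) = 0.023513. Accumulating E over each segment gives final E = 1.6544.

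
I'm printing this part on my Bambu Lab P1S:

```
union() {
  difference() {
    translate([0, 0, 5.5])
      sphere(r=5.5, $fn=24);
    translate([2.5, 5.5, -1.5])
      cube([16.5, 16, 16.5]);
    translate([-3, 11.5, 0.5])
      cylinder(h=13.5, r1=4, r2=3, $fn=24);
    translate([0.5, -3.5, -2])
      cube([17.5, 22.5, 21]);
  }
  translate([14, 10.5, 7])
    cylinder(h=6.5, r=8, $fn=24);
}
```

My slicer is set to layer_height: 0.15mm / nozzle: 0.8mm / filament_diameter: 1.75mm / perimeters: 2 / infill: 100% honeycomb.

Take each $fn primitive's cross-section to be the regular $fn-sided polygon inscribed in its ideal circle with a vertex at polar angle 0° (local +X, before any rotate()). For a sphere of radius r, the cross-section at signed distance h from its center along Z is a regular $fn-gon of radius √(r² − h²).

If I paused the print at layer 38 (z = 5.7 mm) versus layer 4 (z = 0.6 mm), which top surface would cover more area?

layer 38 (z = 5.7 mm)

Layer 38 (z = 5.7): the sphere: section is a regular 24-gon, circumradius = √(r²−h²) = √(5.5²−0.2²) = 5.496 (area = (24/2)·5.496²·sin(360°/24) = 93.83 mm²); the cube at (2.5, 5.5) is present — its section is the full 16.5×16 rectangle (area 264.00 mm²); the cone at (-3, 11.5) (r1=4→r2=3) has section circumradius 3.615 here — a regular 24-gon (area = (24/2)·3.615²·sin(360°/24) = 40.58 mm²); the 17.5×22.5 cube at (0.5, -3.5) contributes its full rectangle (area 393.75 mm²); Taking the first minus the rest: starting from the r=5.5 sphere (93.83 mm²), the 16.5×16 cube at (2.5, 5.5) misses the remaining region (no effect); the cone at (-3, 11.5) misses the remaining region (no effect); the 17.5×22.5 cube at (0.5, -3.5) partially overlaps it — only the 36.70 mm² overlap (of its 393.75 mm²) is removed, clipping the outline — area = 57.13 mm²; the cylinder at (14, 10.5) is absent (z outside [7, 13.5]); Taking the union: only that combined region is present, so the union is just that shape — area = 57.13 mm². So its area = 57.13 mm². Layer 4 (z = 0.6): the sphere: section is a regular 24-gon, circumradius = √(r²−h²) = √(5.5²−4.9²) = 2.498 (area = (24/2)·2.498²·sin(360°/24) = 19.38 mm²); the 16.5×16 cube at (2.5, 5.5) contributes its full rectangle (area 264.00 mm²); the cone at (-3, 11.5) contributes a regular 24-gon of circumradius 3.993 (interpolated between r1=4 and r2=3 at t=0.007) (area = (24/2)·3.993²·sin(360°/24) = 49.51 mm²); the 17.5×22.5 cube at (0.5, -3.5) contributes its full rectangle (area 393.75 mm²); After the difference (first − rest): starting from the r=5.5 sphere (19.38 mm²), the 16.5×16 cube at (2.5, 5.5) misses the remaining region (no effect); the cone at (-3, 11.5) misses the remaining region (no effect); the 17.5×22.5 cube at (0.5, -3.5) partially overlaps it — only the 7.23 mm² overlap (of its 393.75 mm²) is removed, clipping the outline — area = 12.16 mm²; the cylinder at (14, 10.5) is not intersected at this z (z outside [7, 13.5]); Merging all regions: only the result so far is present, so the union is just that shape — area = 12.16 mm². So its area = 12.16 mm². Layer 38 is larger (57.13 vs 12.16 mm²).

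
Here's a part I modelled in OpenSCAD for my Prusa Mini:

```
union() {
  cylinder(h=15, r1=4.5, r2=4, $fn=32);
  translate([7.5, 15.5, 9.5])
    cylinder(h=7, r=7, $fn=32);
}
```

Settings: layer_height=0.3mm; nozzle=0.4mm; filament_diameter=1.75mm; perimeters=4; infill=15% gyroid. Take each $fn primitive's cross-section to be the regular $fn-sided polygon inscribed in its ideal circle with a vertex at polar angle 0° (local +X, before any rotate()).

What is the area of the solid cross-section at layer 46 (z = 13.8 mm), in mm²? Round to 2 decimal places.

At z = 13.8 mm: the cone (r1=4.5→r2=4) has section circumradius 4.040 here — a regular 32-gon (area = (32/2)·4.040²·sin(360°/32) = 50.95 mm²); the r=7 cylinder at (7.5, 15.5) gives a regular 32-gon of circumradius 7 (constant along its height) (area = (32/2)·7.000²·sin(360°/32) = 152.95 mm²); Merging all regions: the 2 present regions are separate (no shared area or edge), so areas and boundary lengths simply add and each stays a separate island — area = 203.90 mm². Overall, the cross-section has 2 separate islands. Net area = 203.90 mm².

203.90 mm²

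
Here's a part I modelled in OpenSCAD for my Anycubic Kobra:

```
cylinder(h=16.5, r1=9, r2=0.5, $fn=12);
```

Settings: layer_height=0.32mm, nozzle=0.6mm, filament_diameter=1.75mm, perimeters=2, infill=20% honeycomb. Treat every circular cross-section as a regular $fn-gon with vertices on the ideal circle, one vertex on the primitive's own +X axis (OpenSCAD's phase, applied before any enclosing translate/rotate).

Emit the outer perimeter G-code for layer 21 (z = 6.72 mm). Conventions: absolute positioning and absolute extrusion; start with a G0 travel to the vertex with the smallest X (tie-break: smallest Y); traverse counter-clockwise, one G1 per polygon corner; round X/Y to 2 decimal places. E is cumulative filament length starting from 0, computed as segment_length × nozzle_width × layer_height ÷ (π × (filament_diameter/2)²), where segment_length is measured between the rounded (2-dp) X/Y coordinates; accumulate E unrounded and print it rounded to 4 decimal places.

G0 X-5.54 Y0.00 Z6.72
G1 X-4.80 Y-2.77 E0.2289
G1 X-2.77 Y-4.80 E0.4580
G1 X0.00 Y-5.54 E0.6869
G1 X2.77 Y-4.80 E0.9158
G1 X4.80 Y-2.77 E1.1449
G1 X5.54 Y0.00 E1.3738
G1 X4.80 Y2.77 E1.6027
G1 X2.77 Y4.80 E1.8318
G1 X0.00 Y5.54 E2.0607
G1 X-2.77 Y4.80 E2.2896
G1 X-4.80 Y2.77 E2.5187
G1 X-5.54 Y0.00 E2.7476

At z = 6.72 mm: the cone contributes a regular 12-gon of circumradius 5.538 (interpolated between r1=9 and r2=0.5 at t=0.407). The outline is a single polygon with 12 vertices. Extrusion per mm of travel: 0.6 × 0.32 / (π × 0.875²) = 0.079824. Accumulating E over each segment gives final E = 2.7476.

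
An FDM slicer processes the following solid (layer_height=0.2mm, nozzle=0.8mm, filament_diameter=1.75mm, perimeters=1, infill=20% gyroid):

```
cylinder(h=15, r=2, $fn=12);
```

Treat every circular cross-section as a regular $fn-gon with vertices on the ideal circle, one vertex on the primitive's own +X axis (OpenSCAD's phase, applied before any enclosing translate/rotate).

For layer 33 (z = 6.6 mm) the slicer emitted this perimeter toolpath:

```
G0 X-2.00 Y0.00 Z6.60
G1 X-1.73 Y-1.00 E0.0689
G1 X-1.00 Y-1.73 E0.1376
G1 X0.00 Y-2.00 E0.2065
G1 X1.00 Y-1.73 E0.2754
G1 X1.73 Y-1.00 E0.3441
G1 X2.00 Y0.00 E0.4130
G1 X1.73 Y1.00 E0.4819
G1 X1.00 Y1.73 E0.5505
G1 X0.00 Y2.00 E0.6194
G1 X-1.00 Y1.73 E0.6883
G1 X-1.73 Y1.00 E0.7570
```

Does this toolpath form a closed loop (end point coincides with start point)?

no

Start point (G0): (-2.00, 0.00). End point (last G1): the path does not return to the start — open.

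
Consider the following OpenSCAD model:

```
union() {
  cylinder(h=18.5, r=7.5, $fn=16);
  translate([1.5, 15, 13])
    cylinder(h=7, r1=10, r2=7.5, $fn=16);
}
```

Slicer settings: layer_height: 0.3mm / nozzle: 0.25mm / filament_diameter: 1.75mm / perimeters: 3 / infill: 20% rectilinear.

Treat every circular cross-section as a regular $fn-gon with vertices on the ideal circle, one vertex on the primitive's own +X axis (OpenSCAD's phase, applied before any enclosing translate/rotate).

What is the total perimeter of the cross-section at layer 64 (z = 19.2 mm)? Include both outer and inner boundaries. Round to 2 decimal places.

48.61 mm

At z = 19.2 mm: the cylinder does not reach this height (z outside [0, 18.5]); the cone at (1.5, 15): at t=0.886 of its height the radius interpolates to r₁+(r₂−r₁)t = 7.786, giving a regular 16-gon of that circumradius (perimeter = 2·16·7.786·sin(180°/16) = 48.61 mm); Merging all regions: only the cone at (1.5, 15) is present, so the union is just that shape — boundary = 48.61 mm. Overall, the cross-section is a single solid region. Total boundary length (outer) = 48.61 mm.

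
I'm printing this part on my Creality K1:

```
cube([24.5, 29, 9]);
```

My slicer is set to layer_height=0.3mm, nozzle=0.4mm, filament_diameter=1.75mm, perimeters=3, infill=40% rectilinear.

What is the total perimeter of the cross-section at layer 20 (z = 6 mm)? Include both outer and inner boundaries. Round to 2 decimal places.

107.00 mm

At z = 6 mm: the cube (footprint 24.5×29) is included at this height (perimeter 107.00 mm). Overall, the cross-section is a single solid region. Total boundary length (outer) = 107.00 mm.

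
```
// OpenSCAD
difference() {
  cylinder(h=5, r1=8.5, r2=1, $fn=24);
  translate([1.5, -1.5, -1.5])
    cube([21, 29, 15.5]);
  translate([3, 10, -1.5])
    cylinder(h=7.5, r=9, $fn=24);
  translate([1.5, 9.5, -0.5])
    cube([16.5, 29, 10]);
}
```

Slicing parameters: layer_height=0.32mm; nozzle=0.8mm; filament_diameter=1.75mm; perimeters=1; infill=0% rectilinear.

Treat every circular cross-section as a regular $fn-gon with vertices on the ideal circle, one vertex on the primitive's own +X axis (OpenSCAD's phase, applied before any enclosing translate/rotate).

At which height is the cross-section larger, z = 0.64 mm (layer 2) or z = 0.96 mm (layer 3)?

layer 2 (z = 0.64 mm)

Layer 2 (z = 0.64): the cone contributes a regular 24-gon of circumradius 7.540 (interpolated between r1=8.5 and r2=1 at t=0.128) (area = (24/2)·7.540²·sin(360°/24) = 176.57 mm²); the cube at (1.5, -1.5) is present — its section is the full 21×29 rectangle (area 609.00 mm²); the r=9 cylinder at (3, 10) gives a regular 24-gon of circumradius 9 (constant along its height) (area = (24/2)·9.000²·sin(360°/24) = 251.57 mm²); the 16.5×29 cube at (1.5, 9.5) contributes its full rectangle (area 478.50 mm²); Subtracting the remaining from the first: starting from the cone (176.57 mm²), the 21×29 cube at (1.5, -1.5) partially overlaps it — only the 41.89 mm² overlap (of its 609.00 mm²) is removed, clipping the outline; the r=9 cylinder at (3, 10) partially overlaps it — only the 27.65 mm² overlap (of its 251.57 mm²) is removed, clipping the outline; the 16.5×29 cube at (1.5, 9.5) misses the remaining region (no effect) — area = 107.03 mm². So its area = 107.03 mm². Layer 3 (z = 0.96): the cone (r1=8.5→r2=1) has section circumradius 7.060 here — a regular 24-gon (area = (24/2)·7.060²·sin(360°/24) = 154.81 mm²); the cube at (1.5, -1.5) is present — its section is the full 21×29 rectangle (area 609.00 mm²); the cylinder at (3, 10): section is a regular 24-gon, circumradius r=9 (area = (24/2)·9.000²·sin(360°/24) = 251.57 mm²); the cube at (1.5, 9.5) (footprint 16.5×29) is included at this height (area 478.50 mm²); After the difference (first − rest): starting from the cone (154.81 mm²), the 21×29 cube at (1.5, -1.5) partially overlaps it — only the 36.45 mm² overlap (of its 609.00 mm²) is removed, clipping the outline; the r=9 cylinder at (3, 10) partially overlaps it — only the 24.45 mm² overlap (of its 251.57 mm²) is removed, clipping the outline; the 16.5×29 cube at (1.5, 9.5) misses the remaining region (no effect) — area = 93.90 mm². So its area = 93.90 mm². Layer 2 is larger (107.03 vs 93.90 mm²).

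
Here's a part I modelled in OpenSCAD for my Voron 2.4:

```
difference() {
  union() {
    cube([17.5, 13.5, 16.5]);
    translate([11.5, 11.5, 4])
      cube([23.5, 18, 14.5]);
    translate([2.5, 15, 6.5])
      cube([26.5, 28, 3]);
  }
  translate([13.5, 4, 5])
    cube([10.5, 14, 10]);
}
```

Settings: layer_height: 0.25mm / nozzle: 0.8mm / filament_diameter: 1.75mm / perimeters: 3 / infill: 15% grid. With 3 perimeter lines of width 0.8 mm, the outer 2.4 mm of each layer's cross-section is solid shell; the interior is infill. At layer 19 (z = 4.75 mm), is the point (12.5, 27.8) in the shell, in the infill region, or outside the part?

shell

At z = 4.75 mm: the 17.5×13.5 cube contributes its full rectangle; the cube at (11.5, 11.5) (footprint 23.5×18) is included at this height; the cube at (2.5, 15) does not reach this height (z outside [6.5, 9.5]); Combining (union): the regions partially overlap (shared area 12.00 mm²), so overlapping operands fuse into one piece — 1 connected region; the cube at (13.5, 4) is absent (z outside [5, 15]); Subtracting the remaining from the first: none of the subtracted shapes is present at this height, so the result so far is unchanged — 1 connected region. Overall, the cross-section is a single solid region. The nearest boundary edge runs (11.50, 13.50)→(11.50, 29.50); distance from the point to it = 1.00 mm. The point is inside the cross-section, 1.00 mm from the nearest boundary — within the 2.4 mm shell band (3 × 0.8).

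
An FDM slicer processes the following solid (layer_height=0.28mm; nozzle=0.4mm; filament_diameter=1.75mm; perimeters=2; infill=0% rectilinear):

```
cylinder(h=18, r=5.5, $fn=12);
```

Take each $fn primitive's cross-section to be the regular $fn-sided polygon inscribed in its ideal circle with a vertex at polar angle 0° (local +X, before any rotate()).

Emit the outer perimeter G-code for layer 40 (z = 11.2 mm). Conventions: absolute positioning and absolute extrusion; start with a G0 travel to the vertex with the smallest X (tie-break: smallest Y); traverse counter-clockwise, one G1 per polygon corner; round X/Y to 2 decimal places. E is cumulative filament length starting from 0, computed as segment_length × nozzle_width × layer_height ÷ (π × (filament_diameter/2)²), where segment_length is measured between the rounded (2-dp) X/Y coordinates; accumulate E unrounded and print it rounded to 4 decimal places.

G0 X-5.50 Y0.00 Z11.20
G1 X-4.76 Y-2.75 E0.1326
G1 X-2.75 Y-4.76 E0.2650
G1 X0.00 Y-5.50 E0.3976
G1 X2.75 Y-4.76 E0.5302
G1 X4.76 Y-2.75 E0.6625
G1 X5.50 Y0.00 E0.7952
G1 X4.76 Y2.75 E0.9278
G1 X2.75 Y4.76 E1.0601
G1 X0.00 Y5.50 E1.1927
G1 X-2.75 Y4.76 E1.3253
G1 X-4.76 Y2.75 E1.4577
G1 X-5.50 Y0.00 E1.5903

At z = 11.2 mm: the r=5.5 cylinder contributes a regular 12-gon of circumradius 5.5. The outline is a single polygon with 12 vertices. Extrusion per mm of travel: 0.4 × 0.28 / (π × 0.875²) = 0.046564. Accumulating E over each segment gives final E = 1.5903.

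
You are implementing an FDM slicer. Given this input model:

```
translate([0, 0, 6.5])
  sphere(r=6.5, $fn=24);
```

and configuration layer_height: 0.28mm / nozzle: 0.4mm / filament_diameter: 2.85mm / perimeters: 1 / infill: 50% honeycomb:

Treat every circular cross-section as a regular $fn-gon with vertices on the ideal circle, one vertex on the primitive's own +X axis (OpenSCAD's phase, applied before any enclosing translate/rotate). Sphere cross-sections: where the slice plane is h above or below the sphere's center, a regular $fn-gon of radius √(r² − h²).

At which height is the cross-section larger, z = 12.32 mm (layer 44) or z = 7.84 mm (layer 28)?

layer 28 (z = 7.84 mm)

Layer 44 (z = 12.32): the sphere: section is a regular 24-gon, circumradius = √(r²−h²) = √(6.5²−5.82²) = 2.894 (area = (24/2)·2.894²·sin(360°/24) = 26.02 mm²). So its area = 26.02 mm². Layer 28 (z = 7.84): the r=6.5 sphere contributes a regular 24-gon of circumradius √(6.5²−1.34²) = 6.360 (area = (24/2)·6.360²·sin(360°/24) = 125.64 mm²). So its area = 125.64 mm². Layer 28 is larger (125.64 vs 26.02 mm²).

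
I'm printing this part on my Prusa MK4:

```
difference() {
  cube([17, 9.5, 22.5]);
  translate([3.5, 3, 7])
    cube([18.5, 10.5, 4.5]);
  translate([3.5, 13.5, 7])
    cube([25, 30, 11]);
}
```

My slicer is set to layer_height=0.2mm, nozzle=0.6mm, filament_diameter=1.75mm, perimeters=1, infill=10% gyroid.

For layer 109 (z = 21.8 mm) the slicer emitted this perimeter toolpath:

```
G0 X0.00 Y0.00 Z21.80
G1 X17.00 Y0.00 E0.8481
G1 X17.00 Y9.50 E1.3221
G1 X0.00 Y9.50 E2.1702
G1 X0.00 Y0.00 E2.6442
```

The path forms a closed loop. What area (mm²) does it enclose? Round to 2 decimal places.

161.50 mm²

Apply the shoelace formula to the sequence of (X, Y) vertices; enclosed area = 161.50 mm².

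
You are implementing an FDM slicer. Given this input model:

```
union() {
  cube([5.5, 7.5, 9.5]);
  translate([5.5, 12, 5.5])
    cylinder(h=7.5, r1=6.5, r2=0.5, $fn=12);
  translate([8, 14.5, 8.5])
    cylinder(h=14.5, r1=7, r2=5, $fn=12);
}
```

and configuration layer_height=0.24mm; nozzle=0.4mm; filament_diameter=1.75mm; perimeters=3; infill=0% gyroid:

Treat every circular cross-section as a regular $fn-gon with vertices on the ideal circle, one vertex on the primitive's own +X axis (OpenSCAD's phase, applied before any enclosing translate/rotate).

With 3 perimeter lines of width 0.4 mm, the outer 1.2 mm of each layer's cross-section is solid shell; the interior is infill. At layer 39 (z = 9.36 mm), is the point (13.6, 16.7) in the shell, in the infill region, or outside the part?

At z = 9.36 mm: the cube (footprint 5.5×7.5) is included at this height; the cone at (5.5, 12): at t=0.515 of its height the radius interpolates to r₁+(r₂−r₁)t = 3.412, giving a regular 12-gon of that circumradius; the cone at (8, 14.5) (r1=7→r2=5) has section circumradius 6.881 here — a regular 12-gon; Taking the union: the regions partially overlap (shared area 34.54 mm²), so overlapping operands fuse into one piece — 2 connected regions. Overall, the cross-section has 2 separate islands. The nearest boundary edge runs (13.96, 17.94)→(14.88, 14.50); distance from the point to it = 0.67 mm. (Shell/infill is judged within the island containing the point — the largest one.) The point is inside the cross-section, 0.67 mm from the nearest boundary — within the 1.2 mm shell band (3 × 0.4).

shell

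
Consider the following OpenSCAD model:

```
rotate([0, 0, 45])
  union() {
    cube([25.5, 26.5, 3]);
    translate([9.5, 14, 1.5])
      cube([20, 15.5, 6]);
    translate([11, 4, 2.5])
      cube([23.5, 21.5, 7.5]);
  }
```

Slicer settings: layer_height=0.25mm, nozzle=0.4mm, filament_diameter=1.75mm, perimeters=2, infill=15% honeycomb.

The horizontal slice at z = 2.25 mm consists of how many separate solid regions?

1

At z = 2.25 mm: the 25.5×26.5 cube contributes its full rectangle; the cube at (9.5, 14) (footprint 20×15.5) is included at this height; the cube at (11, 4) is not intersected at this z (z outside [2.5, 10]); Combining (union): the regions partially overlap (shared area 200.00 mm²), so overlapping operands fuse into one piece — 1 connected region; (whole slice rotated 45° about Z — lengths, areas and connectivity unchanged). The result has 1 disconnected region.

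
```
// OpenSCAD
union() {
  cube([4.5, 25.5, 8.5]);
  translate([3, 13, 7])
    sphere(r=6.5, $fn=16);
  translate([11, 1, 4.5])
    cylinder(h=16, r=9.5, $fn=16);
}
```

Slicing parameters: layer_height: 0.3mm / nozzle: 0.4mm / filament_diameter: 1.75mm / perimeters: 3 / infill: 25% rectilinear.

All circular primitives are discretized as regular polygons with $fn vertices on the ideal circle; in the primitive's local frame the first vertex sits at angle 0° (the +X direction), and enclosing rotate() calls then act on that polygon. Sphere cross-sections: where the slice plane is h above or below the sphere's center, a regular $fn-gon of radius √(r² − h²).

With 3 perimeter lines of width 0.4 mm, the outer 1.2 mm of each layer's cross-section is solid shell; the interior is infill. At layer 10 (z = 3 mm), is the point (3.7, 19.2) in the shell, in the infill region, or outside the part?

At z = 3 mm: the cube is present — its section is the full 4.5×25.5 rectangle; the r=6.5 sphere at (3, 13) slices to a regular 16-gon of circumradius 5.123 (√(r²−h²) with h=4 from center); the cylinder at (11, 1) does not reach this height (z outside [4.5, 20.5]); Merging all regions: the regions partially overlap (shared area 43.37 mm²), so overlapping operands fuse into one piece — 1 connected region. Overall, the cross-section is a single solid region. The nearest boundary edge runs (4.50, 25.50)→(4.50, 17.83); distance from the point to it = 0.80 mm. The point is inside the cross-section, 0.80 mm from the nearest boundary — within the 1.2 mm shell band (3 × 0.4).

shell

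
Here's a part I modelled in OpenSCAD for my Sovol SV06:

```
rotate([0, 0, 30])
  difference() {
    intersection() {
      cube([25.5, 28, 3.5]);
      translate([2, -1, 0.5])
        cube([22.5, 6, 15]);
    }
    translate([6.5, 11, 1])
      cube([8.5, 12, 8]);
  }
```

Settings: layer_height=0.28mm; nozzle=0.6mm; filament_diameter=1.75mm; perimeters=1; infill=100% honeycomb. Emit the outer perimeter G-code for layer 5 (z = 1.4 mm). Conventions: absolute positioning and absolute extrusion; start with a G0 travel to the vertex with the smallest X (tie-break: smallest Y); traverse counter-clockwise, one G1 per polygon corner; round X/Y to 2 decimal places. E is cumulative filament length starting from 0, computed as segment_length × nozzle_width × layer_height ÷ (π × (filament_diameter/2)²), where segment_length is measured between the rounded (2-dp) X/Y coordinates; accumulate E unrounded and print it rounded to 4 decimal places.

At z = 1.4 mm: the 25.5×28 cube contributes its full rectangle; the cube at (2, -1) is present — its section is the full 22.5×6 rectangle; Keeping only the common overlap: the 22.5×6 cube at (2, -1) partially overlaps the 25.5×28 cube; clipping to the common part keeps 112.50 mm² — 1 connected region; the 8.5×12 cube at (6.5, 11) contributes its full rectangle; Taking the first minus the rest: starting from that combined region, the 8.5×12 cube at (6.5, 11) misses the remaining region (no effect) — 1 connected region; (whole slice rotated 30° about Z — lengths, areas and connectivity unchanged). The outline is a single polygon with 4 vertices. Extrusion per mm of travel: 0.6 × 0.28 / (π × 0.875²) = 0.069846. Accumulating E over each segment gives final E = 3.8421.

G0 X-0.77 Y5.33 Z1.40
G1 X1.73 Y1.00 E0.3492
G1 X21.22 Y12.25 E1.9210
G1 X18.72 Y16.58 E2.2703
G1 X-0.77 Y5.33 E3.8421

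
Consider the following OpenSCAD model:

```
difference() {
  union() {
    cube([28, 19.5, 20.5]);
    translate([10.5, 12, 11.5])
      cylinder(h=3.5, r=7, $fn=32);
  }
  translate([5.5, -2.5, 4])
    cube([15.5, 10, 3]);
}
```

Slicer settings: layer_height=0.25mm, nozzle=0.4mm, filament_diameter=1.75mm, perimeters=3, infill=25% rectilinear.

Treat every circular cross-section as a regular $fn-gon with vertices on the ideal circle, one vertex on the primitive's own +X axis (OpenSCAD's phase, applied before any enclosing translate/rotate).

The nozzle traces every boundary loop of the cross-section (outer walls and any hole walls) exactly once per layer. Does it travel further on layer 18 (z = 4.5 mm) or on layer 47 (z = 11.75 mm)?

Layer 18 (z = 4.5): the 28×19.5 cube contributes its full rectangle (perimeter 95.00 mm); the cylinder at (10.5, 12) is not intersected at this z (z outside [11.5, 15]); Combining (union): only the 28×19.5 cube is present, so the union is just that shape — boundary = 95.00 mm; the cube at (5.5, -2.5) is present — its section is the full 15.5×10 rectangle (perimeter 51.00 mm); Subtracting the remaining from the first: starting from the result so far, the 15.5×10 cube at (5.5, -2.5) partially overlaps it — only the 116.25 mm² overlap (of its 155.00 mm²) is removed, clipping the outline — boundary = 110.00 mm. So its perimeter = 110.00 mm. Layer 47 (z = 11.75): the cube (footprint 28×19.5) is included at this height (perimeter 95.00 mm); the r=7 cylinder at (10.5, 12) gives a regular 32-gon of circumradius 7 (constant along its height) (perimeter = 2·32·7.000·sin(180°/32) = 43.91 mm); Combining (union): the r=7 cylinder at (10.5, 12) lies entirely inside the 28×19.5 cube, so the union is just the 28×19.5 cube — boundary = 95.00 mm; the cube at (5.5, -2.5) is absent (z outside [4, 7]); Subtracting the remaining from the first: none of the subtracted shapes is present at this height, so that combined region is unchanged — boundary = 95.00 mm. So its perimeter = 95.00 mm. Layer 18 is larger (110.00 vs 95.00 mm).

layer 18 (z = 4.5 mm)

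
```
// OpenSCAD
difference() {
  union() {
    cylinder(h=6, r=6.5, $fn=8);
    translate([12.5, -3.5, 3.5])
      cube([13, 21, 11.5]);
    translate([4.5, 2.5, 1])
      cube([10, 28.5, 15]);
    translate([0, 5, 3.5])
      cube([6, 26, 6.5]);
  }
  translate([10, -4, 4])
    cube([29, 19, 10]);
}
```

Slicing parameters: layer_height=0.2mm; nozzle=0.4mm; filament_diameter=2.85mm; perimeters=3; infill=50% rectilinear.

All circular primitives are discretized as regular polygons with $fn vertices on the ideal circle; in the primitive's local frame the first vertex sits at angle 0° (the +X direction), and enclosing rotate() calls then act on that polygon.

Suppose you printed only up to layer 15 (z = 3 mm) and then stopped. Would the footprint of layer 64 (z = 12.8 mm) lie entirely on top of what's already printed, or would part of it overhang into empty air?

Compare the two slices. At z = 3: the cylinder: section is a regular 8-gon, circumradius r=6.5 (area = (8/2)·6.500²·sin(360°/8) = 119.50 mm²); the cube at (12.5, -3.5) is absent (z outside [3.5, 15]); the cube at (4.5, 2.5) (footprint 10×28.5) is included at this height (area 285.00 mm²); the cube at (0, 5) is absent (z outside [3.5, 10]); Taking the union: the regions partially overlap — summed areas 404.50 mm² minus the doubly-counted overlap 1.11 mm² gives 403.39 mm² — area = 403.39 mm²; the cube at (10, -4) is absent (z outside [4, 14]); Taking the first minus the rest: none of the subtracted shapes is present at this height, so the result so far is unchanged — area = 403.39 mm². At z = 12.8: the cylinder is not intersected at this z (z outside [0, 6]); the cube at (12.5, -3.5) is present — its section is the full 13×21 rectangle (area 273.00 mm²); the 10×28.5 cube at (4.5, 2.5) contributes its full rectangle (area 285.00 mm²); the cube at (0, 5) is not intersected at this z (z outside [3.5, 10]); Taking the union: the regions partially overlap — summed areas 558.00 mm² minus the doubly-counted overlap 30.00 mm² gives 528.00 mm² — area = 528.00 mm²; the cube at (10, -4) (footprint 29×19) is included at this height (area 551.00 mm²); Taking the first minus the rest: starting from that combined region (528.00 mm²), the 29×19 cube at (10, -4) partially overlaps it — only the 271.75 mm² overlap (of its 551.00 mm²) is removed, clipping the outline — area = 256.25 mm². Checking containment: at z = 12.8 the cross-section extends beyond the z = 3 cross-section by about 27.50 mm².

part overhangs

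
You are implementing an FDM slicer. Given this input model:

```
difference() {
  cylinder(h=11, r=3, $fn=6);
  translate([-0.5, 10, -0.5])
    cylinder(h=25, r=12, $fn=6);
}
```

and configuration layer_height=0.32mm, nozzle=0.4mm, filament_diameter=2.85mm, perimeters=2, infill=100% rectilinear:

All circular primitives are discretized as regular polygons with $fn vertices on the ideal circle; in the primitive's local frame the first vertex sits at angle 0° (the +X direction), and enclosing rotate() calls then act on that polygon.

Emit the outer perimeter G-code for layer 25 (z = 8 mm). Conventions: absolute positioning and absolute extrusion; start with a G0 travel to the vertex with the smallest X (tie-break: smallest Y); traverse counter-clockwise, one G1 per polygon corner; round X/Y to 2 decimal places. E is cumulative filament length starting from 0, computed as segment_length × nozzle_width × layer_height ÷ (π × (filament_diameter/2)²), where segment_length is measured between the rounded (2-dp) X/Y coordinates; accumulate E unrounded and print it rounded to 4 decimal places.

G0 X-2.77 Y-0.39 Z8.00
G1 X-1.50 Y-2.60 E0.0511
G1 X1.50 Y-2.60 E0.1113
G1 X2.77 Y-0.39 E0.1625
G1 X-2.77 Y-0.39 E0.2736

At z = 8 mm: the r=3 cylinder gives a regular 6-gon of circumradius 3 (constant along its height); the r=12 cylinder at (-0.5, 10) gives a regular 6-gon of circumradius 12 (constant along its height); After the difference (first − rest): starting from the r=3 cylinder, the r=12 cylinder at (-0.5, 10) partially overlaps it — only the 13.96 mm² overlap (of its 374.12 mm²) is removed, clipping the outline — 1 connected region. The outline is a single polygon with 4 vertices. Extrusion per mm of travel: 0.4 × 0.32 / (π × 1.425²) = 0.020065. Accumulating E over each segment gives final E = 0.2736.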